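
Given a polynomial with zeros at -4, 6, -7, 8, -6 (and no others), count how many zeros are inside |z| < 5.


Step 1: Check each root:
  z = -4: |-4| = 4 < 5
  z = 6: |6| = 6 >= 5
  z = -7: |-7| = 7 >= 5
  z = 8: |8| = 8 >= 5
  z = -6: |-6| = 6 >= 5
Step 2: Count = 1

1


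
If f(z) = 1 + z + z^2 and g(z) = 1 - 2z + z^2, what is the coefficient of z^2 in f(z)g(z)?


Step 1: z^2 term in f*g comes from: (1)*(z^2) + (z)*(-2z) + (z^2)*(1)
Step 2: = 1 - 2 + 1
Step 3: = 0

0


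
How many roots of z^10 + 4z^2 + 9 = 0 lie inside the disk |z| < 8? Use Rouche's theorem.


Step 1: On |z| = 8 the three terms have sizes |z^10| = 8^10 = 1073741824, |4z^2| = 4*8^2 = 256, |9| = 9
Step 2: The dominant term is g(z) = z^10; let h(z) = 4z^2 + 9 so f = g + h
Step 3: On |z| = 8: |g| = 1073741824 and |h| <= 256 + 9 = 265
Step 4: Since 1073741824 > 265, |h| < |g| on |z| = 8, so by Rouche f has the same number of zeros as g inside |z| < 8
Step 5: g(z) = z^10 has 10 zeros (all at the origin) inside |z| < 8. Answer = 10

10


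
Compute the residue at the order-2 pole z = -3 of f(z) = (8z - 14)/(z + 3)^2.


Step 1: Pole of order 2 at z = -3
Step 2: Res = lim d/dz [(z + 3)^2 * f(z)] as z -> -3
Step 3: (z + 3)^2 * f(z) = 8z - 14
Step 4: d/dz[8z - 14] = 8

8


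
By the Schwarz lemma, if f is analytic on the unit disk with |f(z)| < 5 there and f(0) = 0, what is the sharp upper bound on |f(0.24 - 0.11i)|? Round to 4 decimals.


Step 1: g = f/5 maps D -> D with g(0) = 0, so by the Schwarz lemma |g(z)| <= |z|, i.e. |f(z)| <= 5|z|; this is sharp (f(z) = 5z).
Step 2: |z0|^2 = 0.24^2 + (-0.11)^2 = 0.0697
Step 3: |z0| = sqrt(0.0697) = 0.264008
Step 4: Best bound = 5 * |z0| = 5 * 0.264008 = 1.32

1.32


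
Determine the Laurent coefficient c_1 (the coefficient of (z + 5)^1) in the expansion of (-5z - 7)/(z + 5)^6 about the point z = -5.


Step 1: Write the numerator in powers of (z + 5): -5z - 7 = -5(z + 5) + (-5*(-5) - 7) = -5(z + 5) + 18
Step 2: Divide by (z + 5)^6: f(z) = 18(z + 5)^(-6) - 5(z + 5)^(-5)
Step 3: This finite sum is the Laurent series of f about z = -5.
Step 4: Only the powers -6 and -5 appear, so the coefficient of (z + 5)^1 = 0

0


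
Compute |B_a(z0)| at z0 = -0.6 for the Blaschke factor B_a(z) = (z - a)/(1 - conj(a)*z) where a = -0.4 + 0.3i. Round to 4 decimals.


Step 1: Numerator z0 - a = -0.6 - (-0.4 + 0.3i) = -0.2 - 0.3i
Step 2: Denominator 1 - conj(a)*z0 = 1 - (-0.4 - 0.3i)*(-0.6) = 0.76 - 0.18i
Step 3: |z0 - a|^2 = (-0.2)^2 + (-0.3)^2 = 0.13; |1 - conj(a)*z0|^2 = 0.76^2 + (-0.18)^2 = 0.61
Step 4: |B_a(-0.6)| = sqrt(0.13 / 0.61) = sqrt(0.213115)
Step 5: = 0.4616

0.4616


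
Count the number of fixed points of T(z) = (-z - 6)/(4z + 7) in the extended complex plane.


Step 1: Fixed points satisfy T(z) = z
Step 2: 4z^2 + 8z + 6 = 0
Step 3: Discriminant = 8^2 - 4*4*6 = -32
Step 4: Number of fixed points = 2

2


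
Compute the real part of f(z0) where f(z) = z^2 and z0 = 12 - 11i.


Step 1: z0 = 12 - 11i
Step 2: z0^2 = 12^2 - (-11)^2 - 264i
Step 3: real part = 144 - 121 = 23

23


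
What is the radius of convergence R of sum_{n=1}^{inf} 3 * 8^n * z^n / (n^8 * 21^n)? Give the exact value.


Step 1: General term a_n = 3 * 8^n / (n^8 * 21^n)
Step 2: By the root test, |a_n|^(1/n) = 3^(1/n) * 8 / (n^(8/n) * 21) -> 8/21 as n -> infinity (since 3^(1/n) -> 1 and n^(8/n) -> 1)
Step 3: R = 1/lim|a_n|^(1/n) = 21/8

21/8


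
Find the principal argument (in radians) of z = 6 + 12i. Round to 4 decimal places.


Step 1: z = 6 + 12i
Step 2: arg(z) = atan2(12, 6)
Step 3: arg(z) = 1.1071

1.1071


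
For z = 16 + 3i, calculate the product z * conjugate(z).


Step 1: conj(z) = 16 - 3i
Step 2: z * conj(z) = 16^2 + 3^2
Step 3: = 256 + 9 = 265

265


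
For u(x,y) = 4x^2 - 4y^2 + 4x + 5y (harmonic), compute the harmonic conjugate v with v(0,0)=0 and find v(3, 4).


Step 1: v_x = -u_y = 8y - 5
Step 2: v_y = u_x = 8x + 4
Step 3: v = 8xy - 5x + 4y + C
Step 4: v(0,0) = 0 => C = 0
Step 5: v(3, 4) = 97

97


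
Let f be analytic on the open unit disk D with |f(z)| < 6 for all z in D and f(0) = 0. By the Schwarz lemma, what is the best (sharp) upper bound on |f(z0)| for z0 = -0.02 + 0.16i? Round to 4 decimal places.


Step 1: g = f/6 maps D -> D with g(0) = 0, so by the Schwarz lemma |g(z)| <= |z|, i.e. |f(z)| <= 6|z|; this is sharp (f(z) = 6z).
Step 2: |z0|^2 = (-0.02)^2 + 0.16^2 = 0.026
Step 3: |z0| = sqrt(0.026) = 0.161245
Step 4: Best bound = 6 * |z0| = 6 * 0.161245 = 0.9675

0.9675


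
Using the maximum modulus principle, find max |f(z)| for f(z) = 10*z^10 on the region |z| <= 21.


Step 1: On |z| = 21, |f(z)| = 10 * |z|^10 = 10 * 21^10
Step 2: By maximum modulus principle, maximum is on boundary.
Step 3: Maximum = 10 * 16679880978201 = 166798809782010

166798809782010


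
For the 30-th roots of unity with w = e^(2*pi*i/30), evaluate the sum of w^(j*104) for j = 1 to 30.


Step 1: The sum sum_{j=1}^{n} w^(k*j) equals n if n | k, else 0.
Step 2: Here n = 30, k = 104
Step 3: Does n divide k? 30 | 104 -> False
Step 4: Sum = 0

0


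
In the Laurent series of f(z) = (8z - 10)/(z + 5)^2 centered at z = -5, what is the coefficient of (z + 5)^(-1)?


Step 1: Write the numerator in powers of (z + 5): 8z - 10 = 8(z + 5) + (8*(-5) - 10) = 8(z + 5) - 50
Step 2: Divide by (z + 5)^2: f(z) = -50(z + 5)^(-2) + 8(z + 5)^(-1)
Step 3: This finite sum is the Laurent series of f about z = -5.
Step 4: Coefficient of (z + 5)^(-1) = coefficient of (z + 5) in the re-centred numerator = 8

8


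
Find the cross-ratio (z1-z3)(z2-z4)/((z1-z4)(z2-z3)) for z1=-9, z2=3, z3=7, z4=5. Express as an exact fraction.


Step 1: (z1-z3)(z2-z4) = (-16) * (-2) = 32
Step 2: (z1-z4)(z2-z3) = (-14) * (-4) = 56
Step 3: Cross-ratio = 32/56 = 4/7

4/7


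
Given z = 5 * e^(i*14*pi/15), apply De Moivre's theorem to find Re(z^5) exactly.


Step 1: By De Moivre's theorem, z^5 = 5^5 * e^(i*5*14*pi/15) = 3125 * (cos(14*pi/3) + i*sin(14*pi/3))
Step 2: |z|^5 = 5^5 = 3125
Step 3: Reduce the angle mod 2*pi: 14*pi/3 - 4*pi = 2*pi/3
Step 4: cos(2*pi/3) = -1/2
Step 5: Re(z^5) = 3125 * (-1/2) = -3125/2

-3125/2


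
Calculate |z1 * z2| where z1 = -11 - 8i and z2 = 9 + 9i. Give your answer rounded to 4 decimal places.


Step 1: |z1| = sqrt((-11)^2 + (-8)^2) = sqrt(185)
Step 2: |z2| = sqrt(9^2 + 9^2) = sqrt(162)
Step 3: |z1*z2| = |z1|*|z2| = sqrt(185) * sqrt(162) = sqrt(185 * 162) = sqrt(29970)
Step 4: = 173.1185

173.1185


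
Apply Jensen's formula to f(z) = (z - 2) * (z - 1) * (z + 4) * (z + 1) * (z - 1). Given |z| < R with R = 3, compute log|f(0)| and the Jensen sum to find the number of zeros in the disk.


Jensen's formula: (1/2pi)*integral log|f(Re^it)|dt = log|f(0)| + sum_{|a_k|<R} log(R/|a_k|)
Step 1: f(0) = (-2) * (-1) * 4 * 1 * (-1) = -8
Step 2: log|f(0)| = log|2| + log|1| + log|-4| + log|-1| + log|1| = 2.0794
Step 3: Zeros inside |z| < 3: 2, 1, -1, 1
Step 4: Jensen sum = log(3/2) + log(3/1) + log(3/1) + log(3/1) = 3.7013
Step 5: n(R) = number of terms in the Jensen sum = count of zeros inside |z| < 3 = 4

4


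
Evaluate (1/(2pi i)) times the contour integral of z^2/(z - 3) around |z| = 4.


Step 1: f(z) = z^2, a = 3 is inside |z| = 4
Step 2: By Cauchy integral formula: (1/(2pi*i)) * integral = f(a)
Step 3: f(3) = 3^2 = 9

9


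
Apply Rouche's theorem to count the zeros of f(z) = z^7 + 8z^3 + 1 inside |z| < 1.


Step 1: On |z| = 1 the three terms have sizes |z^7| = 1^7 = 1, |8z^3| = 8*1^3 = 8, |1| = 1
Step 2: The dominant term is g(z) = 8z^3; let h(z) = z^7 + 1 so f = g + h
Step 3: On |z| = 1: |g| = 8 and |h| <= 1 + 1 = 2
Step 4: Since 8 > 2, |h| < |g| on |z| = 1, so by Rouche f has the same number of zeros as g inside |z| < 1
Step 5: g(z) = 8z^3 has 3 zeros (at the origin, multiplicity 3) inside |z| < 1. Answer = 3

3


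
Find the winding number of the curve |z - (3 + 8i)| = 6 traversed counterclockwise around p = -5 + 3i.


Step 1: Center c = (3, 8), radius = 6
Step 2: |p - c|^2 = (-8)^2 + (-5)^2 = 89
Step 3: r^2 = 36
Step 4: |p-c| > r so winding number = 0

0


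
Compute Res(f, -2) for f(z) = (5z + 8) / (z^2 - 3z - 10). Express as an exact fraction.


Step 1: Q(z) = z^2 - 3z - 10 = (z + 2)(z - 5)
Step 2: Q'(z) = 2z - 3
Step 3: Q'(-2) = -7, P(-2) = -2
Step 4: Res = P(-2)/Q'(-2) = -2/(-7) = 2/7

2/7


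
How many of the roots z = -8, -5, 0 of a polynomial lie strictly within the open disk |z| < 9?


Step 1: Check each root:
  z = -8: |-8| = 8 < 9
  z = -5: |-5| = 5 < 9
  z = 0: |0| = 0 < 9
Step 2: Count = 3

3


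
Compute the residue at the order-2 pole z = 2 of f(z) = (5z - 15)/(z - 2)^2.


Step 1: Pole of order 2 at z = 2
Step 2: Res = lim d/dz [(z - 2)^2 * f(z)] as z -> 2
Step 3: (z - 2)^2 * f(z) = 5z - 15
Step 4: d/dz[5z - 15] = 5

5


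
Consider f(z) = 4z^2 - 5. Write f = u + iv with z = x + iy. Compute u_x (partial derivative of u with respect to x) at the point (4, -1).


Step 1: f(z) = 4(x+iy)^2 - 5
Step 2: u = 4(x^2 - y^2) - 5
Step 3: u_x = 8x + 0
Step 4: At (4, -1): u_x = 32 + 0 = 32

32


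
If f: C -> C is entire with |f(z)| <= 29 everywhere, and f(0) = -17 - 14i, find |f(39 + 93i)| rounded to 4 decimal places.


Step 1: By Liouville's theorem, a bounded entire function is constant.
Step 2: f(z) = f(0) = -17 - 14i for all z.
Step 3: |f(w)| = |-17 - 14i| = sqrt(289 + 196)
Step 4: = 22.0227

22.0227


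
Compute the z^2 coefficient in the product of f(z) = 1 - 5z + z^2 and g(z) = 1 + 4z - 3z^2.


Step 1: z^2 term in f*g comes from: (1)*(-3z^2) + (-5z)*(4z) + (z^2)*(1)
Step 2: = -3 - 20 + 1
Step 3: = -22

-22


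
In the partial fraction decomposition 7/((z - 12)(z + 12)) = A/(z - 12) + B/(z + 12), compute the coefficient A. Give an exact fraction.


Step 1: Multiply both sides by (z - 12) and set z = 12
Step 2: A = 7 / (12 + 12)
Step 3: A = 7 / 24
Step 4: A = 7/24

7/24


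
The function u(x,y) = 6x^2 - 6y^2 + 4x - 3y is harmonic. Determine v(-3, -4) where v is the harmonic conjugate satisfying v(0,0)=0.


Step 1: v_x = -u_y = 12y + 3
Step 2: v_y = u_x = 12x + 4
Step 3: v = 12xy + 3x + 4y + C
Step 4: v(0,0) = 0 => C = 0
Step 5: v(-3, -4) = 119

119


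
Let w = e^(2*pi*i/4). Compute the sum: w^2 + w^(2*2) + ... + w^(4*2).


Step 1: The sum sum_{j=1}^{n} w^(k*j) equals n if n | k, else 0.
Step 2: Here n = 4, k = 2
Step 3: Does n divide k? 4 | 2 -> False
Step 4: Sum = 0

0


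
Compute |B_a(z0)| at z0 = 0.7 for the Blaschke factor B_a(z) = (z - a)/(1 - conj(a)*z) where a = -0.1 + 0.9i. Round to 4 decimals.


Step 1: Numerator z0 - a = 0.7 - (-0.1 + 0.9i) = 0.8 - 0.9i
Step 2: Denominator 1 - conj(a)*z0 = 1 - (-0.1 - 0.9i)*0.7 = 1.07 + 0.63i
Step 3: |z0 - a|^2 = 0.8^2 + (-0.9)^2 = 1.45; |1 - conj(a)*z0|^2 = 1.07^2 + 0.63^2 = 1.5418
Step 4: |B_a(0.7)| = sqrt(1.45 / 1.5418) = sqrt(0.940459)
Step 5: = 0.9698

0.9698


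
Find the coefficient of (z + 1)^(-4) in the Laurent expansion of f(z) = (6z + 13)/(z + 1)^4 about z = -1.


Step 1: Write the numerator in powers of (z + 1): 6z + 13 = 6(z + 1) + (6*(-1) + 13) = 6(z + 1) + 7
Step 2: Divide by (z + 1)^4: f(z) = 7(z + 1)^(-4) + 6(z + 1)^(-3)
Step 3: This finite sum is the Laurent series of f about z = -1.
Step 4: Coefficient of (z + 1)^(-4) = 6*(-1) + 13 = 7

7


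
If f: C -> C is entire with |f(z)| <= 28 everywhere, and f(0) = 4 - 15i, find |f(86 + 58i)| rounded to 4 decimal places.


Step 1: By Liouville's theorem, a bounded entire function is constant.
Step 2: f(z) = f(0) = 4 - 15i for all z.
Step 3: |f(w)| = |4 - 15i| = sqrt(16 + 225)
Step 4: = 15.5242

15.5242


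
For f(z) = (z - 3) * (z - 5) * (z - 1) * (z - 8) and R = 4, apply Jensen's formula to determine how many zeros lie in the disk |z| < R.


Jensen's formula: (1/2pi)*integral log|f(Re^it)|dt = log|f(0)| + sum_{|a_k|<R} log(R/|a_k|)
Step 1: f(0) = (-3) * (-5) * (-1) * (-8) = 120
Step 2: log|f(0)| = log|3| + log|5| + log|1| + log|8| = 4.7875
Step 3: Zeros inside |z| < 4: 3, 1
Step 4: Jensen sum = log(4/3) + log(4/1) = 1.674
Step 5: n(R) = number of terms in the Jensen sum = count of zeros inside |z| < 4 = 2

2


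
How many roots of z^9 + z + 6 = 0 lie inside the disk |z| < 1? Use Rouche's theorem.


Step 1: On |z| = 1 the three terms have sizes |z^9| = 1^9 = 1, |z| = 1, |6| = 6
Step 2: The dominant term is g(z) = 6; let h(z) = z^9 + z so f = g + h
Step 3: On |z| = 1: |g| = 6 and |h| <= 1 + 1 = 2
Step 4: Since 6 > 2, |h| < |g| on |z| = 1, so by Rouche f has the same number of zeros as g inside |z| < 1
Step 5: g(z) = 6 is a nonzero constant with no zeros inside |z| < 1. Answer = 0

0


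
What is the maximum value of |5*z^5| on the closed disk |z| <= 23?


Step 1: On |z| = 23, |f(z)| = 5 * |z|^5 = 5 * 23^5
Step 2: By maximum modulus principle, maximum is on boundary.
Step 3: Maximum = 5 * 6436343 = 32181715

32181715


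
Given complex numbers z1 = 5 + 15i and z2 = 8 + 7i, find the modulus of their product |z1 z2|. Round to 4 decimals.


Step 1: |z1| = sqrt(5^2 + 15^2) = sqrt(250)
Step 2: |z2| = sqrt(8^2 + 7^2) = sqrt(113)
Step 3: |z1*z2| = |z1|*|z2| = sqrt(250) * sqrt(113) = sqrt(250 * 113) = sqrt(28250)
Step 4: = 168.0774

168.0774


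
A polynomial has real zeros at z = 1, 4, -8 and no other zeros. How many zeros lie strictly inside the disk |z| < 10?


Step 1: Check each root:
  z = 1: |1| = 1 < 10
  z = 4: |4| = 4 < 10
  z = -8: |-8| = 8 < 10
Step 2: Count = 3

3


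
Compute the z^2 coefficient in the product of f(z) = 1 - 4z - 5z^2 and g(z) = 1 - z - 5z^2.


Step 1: z^2 term in f*g comes from: (1)*(-5z^2) + (-4z)*(-z) + (-5z^2)*(1)
Step 2: = -5 + 4 - 5
Step 3: = -6

-6


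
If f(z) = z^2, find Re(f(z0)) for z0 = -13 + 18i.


Step 1: z0 = -13 + 18i
Step 2: z0^2 = (-13)^2 - 18^2 - 468i
Step 3: real part = 169 - 324 = -155

-155


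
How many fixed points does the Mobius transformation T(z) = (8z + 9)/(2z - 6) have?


Step 1: Fixed points satisfy T(z) = z
Step 2: 2z^2 - 14z - 9 = 0
Step 3: Discriminant = (-14)^2 - 4*2*(-9) = 268
Step 4: Number of fixed points = 2

2


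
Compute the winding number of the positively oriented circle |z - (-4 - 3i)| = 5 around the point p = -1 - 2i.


Step 1: Center c = (-4, -3), radius = 5
Step 2: |p - c|^2 = 3^2 + 1^2 = 10
Step 3: r^2 = 25
Step 4: |p-c| < r so winding number = 1

1


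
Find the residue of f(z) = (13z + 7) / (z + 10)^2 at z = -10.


Step 1: Pole of order 2 at z = -10
Step 2: Res = lim d/dz [(z + 10)^2 * f(z)] as z -> -10
Step 3: (z + 10)^2 * f(z) = 13z + 7
Step 4: d/dz[13z + 7] = 13

13


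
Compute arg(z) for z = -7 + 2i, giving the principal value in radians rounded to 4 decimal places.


Step 1: z = -7 + 2i
Step 2: arg(z) = atan2(2, -7)
Step 3: arg(z) = 2.8633

2.8633


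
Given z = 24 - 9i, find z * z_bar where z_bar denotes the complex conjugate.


Step 1: conj(z) = 24 + 9i
Step 2: z * conj(z) = 24^2 + (-9)^2
Step 3: = 576 + 81 = 657

657


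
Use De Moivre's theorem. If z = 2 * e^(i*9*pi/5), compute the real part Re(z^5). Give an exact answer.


Step 1: By De Moivre's theorem, z^5 = 2^5 * e^(i*5*9*pi/5) = 32 * (cos(9*pi) + i*sin(9*pi))
Step 2: |z|^5 = 2^5 = 32
Step 3: Reduce the angle mod 2*pi: 9*pi - 8*pi = pi
Step 4: cos(pi) = -1
Step 5: Re(z^5) = 32 * (-1) = -32

-32


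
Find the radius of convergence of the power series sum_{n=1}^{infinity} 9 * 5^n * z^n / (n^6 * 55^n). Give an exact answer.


Step 1: General term a_n = 9 * 5^n / (n^6 * 55^n)
Step 2: By the root test, |a_n|^(1/n) = 9^(1/n) * 5 / (n^(6/n) * 55) -> 5/55 as n -> infinity (since 9^(1/n) -> 1 and n^(6/n) -> 1)
Step 3: R = 1/lim|a_n|^(1/n) = 55/5 = 11

11


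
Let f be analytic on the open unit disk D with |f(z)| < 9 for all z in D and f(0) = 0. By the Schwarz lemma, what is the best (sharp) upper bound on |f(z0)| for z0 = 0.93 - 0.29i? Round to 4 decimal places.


Step 1: g = f/9 maps D -> D with g(0) = 0, so by the Schwarz lemma |g(z)| <= |z|, i.e. |f(z)| <= 9|z|; this is sharp (f(z) = 9z).
Step 2: |z0|^2 = 0.93^2 + (-0.29)^2 = 0.949
Step 3: |z0| = sqrt(0.949) = 0.974166
Step 4: Best bound = 9 * |z0| = 9 * 0.974166 = 8.7675

8.7675


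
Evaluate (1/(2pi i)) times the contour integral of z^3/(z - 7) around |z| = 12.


Step 1: f(z) = z^3, a = 7 is inside |z| = 12
Step 2: By Cauchy integral formula: (1/(2pi*i)) * integral = f(a)
Step 3: f(7) = 7^3 = 343

343


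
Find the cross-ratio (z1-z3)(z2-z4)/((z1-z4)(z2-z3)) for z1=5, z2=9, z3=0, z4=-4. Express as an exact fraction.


Step 1: (z1-z3)(z2-z4) = 5 * 13 = 65
Step 2: (z1-z4)(z2-z3) = 9 * 9 = 81
Step 3: Cross-ratio = 65/81 = 65/81

65/81


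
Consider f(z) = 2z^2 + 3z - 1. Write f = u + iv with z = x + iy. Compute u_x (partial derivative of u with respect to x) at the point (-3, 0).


Step 1: f(z) = 2(x+iy)^2 + 3(x+iy) - 1
Step 2: u = 2(x^2 - y^2) + 3x - 1
Step 3: u_x = 4x + 3
Step 4: At (-3, 0): u_x = -12 + 3 = -9

-9


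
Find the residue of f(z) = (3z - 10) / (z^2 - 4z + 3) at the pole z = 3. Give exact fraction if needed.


Step 1: Q(z) = z^2 - 4z + 3 = (z - 3)(z - 1)
Step 2: Q'(z) = 2z - 4
Step 3: Q'(3) = 2, P(3) = -1
Step 4: Res = P(3)/Q'(3) = -1/2 = -1/2

-1/2


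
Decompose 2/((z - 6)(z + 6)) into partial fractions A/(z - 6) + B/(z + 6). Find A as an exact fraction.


Step 1: Multiply both sides by (z - 6) and set z = 6
Step 2: A = 2 / (6 + 6)
Step 3: A = 2 / 12
Step 4: A = 1/6

1/6


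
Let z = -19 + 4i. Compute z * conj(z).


Step 1: conj(z) = -19 - 4i
Step 2: z * conj(z) = (-19)^2 + 4^2
Step 3: = 361 + 16 = 377

377


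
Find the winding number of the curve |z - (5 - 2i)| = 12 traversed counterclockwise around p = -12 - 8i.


Step 1: Center c = (5, -2), radius = 12
Step 2: |p - c|^2 = (-17)^2 + (-6)^2 = 325
Step 3: r^2 = 144
Step 4: |p-c| > r so winding number = 0

0


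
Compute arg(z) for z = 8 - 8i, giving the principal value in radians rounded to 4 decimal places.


Step 1: z = 8 - 8i
Step 2: arg(z) = atan2(-8, 8)
Step 3: arg(z) = -0.7854

-0.7854


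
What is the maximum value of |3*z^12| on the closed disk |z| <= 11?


Step 1: On |z| = 11, |f(z)| = 3 * |z|^12 = 3 * 11^12
Step 2: By maximum modulus principle, maximum is on boundary.
Step 3: Maximum = 3 * 3138428376721 = 9415285130163

9415285130163


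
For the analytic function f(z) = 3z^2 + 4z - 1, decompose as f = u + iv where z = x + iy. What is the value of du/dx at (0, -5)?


Step 1: f(z) = 3(x+iy)^2 + 4(x+iy) - 1
Step 2: u = 3(x^2 - y^2) + 4x - 1
Step 3: u_x = 6x + 4
Step 4: At (0, -5): u_x = 0 + 4 = 4

4


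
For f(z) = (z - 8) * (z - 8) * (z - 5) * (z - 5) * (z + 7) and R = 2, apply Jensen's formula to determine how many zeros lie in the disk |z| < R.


Jensen's formula: (1/2pi)*integral log|f(Re^it)|dt = log|f(0)| + sum_{|a_k|<R} log(R/|a_k|)
Step 1: f(0) = (-8) * (-8) * (-5) * (-5) * 7 = 11200
Step 2: log|f(0)| = log|8| + log|8| + log|5| + log|5| + log|-7| = 9.3237
Step 3: Zeros inside |z| < 2: none
Step 4: Jensen sum = (empty sum) = 0
Step 5: n(R) = number of terms in the Jensen sum = count of zeros inside |z| < 2 = 0

0


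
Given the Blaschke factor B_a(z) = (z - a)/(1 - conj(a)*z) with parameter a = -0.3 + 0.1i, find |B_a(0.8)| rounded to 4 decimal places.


Step 1: Numerator z0 - a = 0.8 - (-0.3 + 0.1i) = 1.1 - 0.1i
Step 2: Denominator 1 - conj(a)*z0 = 1 - (-0.3 - 0.1i)*0.8 = 1.24 + 0.08i
Step 3: |z0 - a|^2 = 1.1^2 + (-0.1)^2 = 1.22; |1 - conj(a)*z0|^2 = 1.24^2 + 0.08^2 = 1.544
Step 4: |B_a(0.8)| = sqrt(1.22 / 1.544) = sqrt(0.790155)
Step 5: = 0.8889

0.8889


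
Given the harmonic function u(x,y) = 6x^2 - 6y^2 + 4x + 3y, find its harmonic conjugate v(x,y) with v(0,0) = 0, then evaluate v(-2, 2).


Step 1: v_x = -u_y = 12y - 3
Step 2: v_y = u_x = 12x + 4
Step 3: v = 12xy - 3x + 4y + C
Step 4: v(0,0) = 0 => C = 0
Step 5: v(-2, 2) = -34

-34


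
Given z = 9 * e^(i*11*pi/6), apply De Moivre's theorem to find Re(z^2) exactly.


Step 1: By De Moivre's theorem, z^2 = 9^2 * e^(i*2*11*pi/6) = 81 * (cos(11*pi/3) + i*sin(11*pi/3))
Step 2: |z|^2 = 9^2 = 81
Step 3: Reduce the angle mod 2*pi: 11*pi/3 - 2*pi = 5*pi/3
Step 4: cos(5*pi/3) = 1/2
Step 5: Re(z^2) = 81 * 1/2 = 81/2

81/2


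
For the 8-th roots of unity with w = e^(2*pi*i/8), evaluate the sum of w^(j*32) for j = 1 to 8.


Step 1: The sum sum_{j=1}^{n} w^(k*j) equals n if n | k, else 0.
Step 2: Here n = 8, k = 32
Step 3: Does n divide k? 8 | 32 -> True
Step 4: Sum = 8

8


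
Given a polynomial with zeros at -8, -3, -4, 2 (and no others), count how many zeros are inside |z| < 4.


Step 1: Check each root:
  z = -8: |-8| = 8 >= 4
  z = -3: |-3| = 3 < 4
  z = -4: |-4| = 4 >= 4
  z = 2: |2| = 2 < 4
Step 2: Count = 2

2


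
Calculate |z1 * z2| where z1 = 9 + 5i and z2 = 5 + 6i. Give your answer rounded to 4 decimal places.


Step 1: |z1| = sqrt(9^2 + 5^2) = sqrt(106)
Step 2: |z2| = sqrt(5^2 + 6^2) = sqrt(61)
Step 3: |z1*z2| = |z1|*|z2| = sqrt(106) * sqrt(61) = sqrt(106 * 61) = sqrt(6466)
Step 4: = 80.4114

80.4114


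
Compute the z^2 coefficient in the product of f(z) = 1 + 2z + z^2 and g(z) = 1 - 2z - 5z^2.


Step 1: z^2 term in f*g comes from: (1)*(-5z^2) + (2z)*(-2z) + (z^2)*(1)
Step 2: = -5 - 4 + 1
Step 3: = -8

-8


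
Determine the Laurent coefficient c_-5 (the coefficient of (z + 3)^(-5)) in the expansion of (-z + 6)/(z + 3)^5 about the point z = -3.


Step 1: Write the numerator in powers of (z + 3): -z + 6 = -(z + 3) + (-1*(-3) + 6) = -(z + 3) + 9
Step 2: Divide by (z + 3)^5: f(z) = 9(z + 3)^(-5) - (z + 3)^(-4)
Step 3: This finite sum is the Laurent series of f about z = -3.
Step 4: Coefficient of (z + 3)^(-5) = -1*(-3) + 6 = 9

9


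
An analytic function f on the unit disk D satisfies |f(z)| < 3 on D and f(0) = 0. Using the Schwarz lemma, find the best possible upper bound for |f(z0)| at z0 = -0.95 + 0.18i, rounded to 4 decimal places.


Step 1: g = f/3 maps D -> D with g(0) = 0, so by the Schwarz lemma |g(z)| <= |z|, i.e. |f(z)| <= 3|z|; this is sharp (f(z) = 3z).
Step 2: |z0|^2 = (-0.95)^2 + 0.18^2 = 0.9349
Step 3: |z0| = sqrt(0.9349) = 0.966902
Step 4: Best bound = 3 * |z0| = 3 * 0.966902 = 2.9007

2.9007


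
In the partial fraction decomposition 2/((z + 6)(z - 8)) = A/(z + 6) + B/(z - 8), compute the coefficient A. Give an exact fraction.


Step 1: Multiply both sides by (z + 6) and set z = -6
Step 2: A = 2 / (-6 - 8)
Step 3: A = 2 / (-14)
Step 4: A = -1/7

-1/7


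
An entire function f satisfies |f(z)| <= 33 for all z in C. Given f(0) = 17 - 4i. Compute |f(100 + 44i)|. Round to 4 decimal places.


Step 1: By Liouville's theorem, a bounded entire function is constant.
Step 2: f(z) = f(0) = 17 - 4i for all z.
Step 3: |f(w)| = |17 - 4i| = sqrt(289 + 16)
Step 4: = 17.4642

17.4642


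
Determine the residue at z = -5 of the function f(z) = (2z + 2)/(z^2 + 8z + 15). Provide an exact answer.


Step 1: Q(z) = z^2 + 8z + 15 = (z + 5)(z + 3)
Step 2: Q'(z) = 2z + 8
Step 3: Q'(-5) = -2, P(-5) = -8
Step 4: Res = P(-5)/Q'(-5) = -8/(-2) = 4

4


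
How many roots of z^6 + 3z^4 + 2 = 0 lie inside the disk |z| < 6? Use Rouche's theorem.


Step 1: On |z| = 6 the three terms have sizes |z^6| = 6^6 = 46656, |3z^4| = 3*6^4 = 3888, |2| = 2
Step 2: The dominant term is g(z) = z^6; let h(z) = 3z^4 + 2 so f = g + h
Step 3: On |z| = 6: |g| = 46656 and |h| <= 3888 + 2 = 3890
Step 4: Since 46656 > 3890, |h| < |g| on |z| = 6, so by Rouche f has the same number of zeros as g inside |z| < 6
Step 5: g(z) = z^6 has 6 zeros (all at the origin) inside |z| < 6. Answer = 6

6


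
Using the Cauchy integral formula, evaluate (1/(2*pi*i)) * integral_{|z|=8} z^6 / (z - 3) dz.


Step 1: f(z) = z^6, a = 3 is inside |z| = 8
Step 2: By Cauchy integral formula: (1/(2pi*i)) * integral = f(a)
Step 3: f(3) = 3^6 = 729

729


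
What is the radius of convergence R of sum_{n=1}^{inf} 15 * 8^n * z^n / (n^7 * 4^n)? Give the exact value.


Step 1: General term a_n = 15 * 8^n / (n^7 * 4^n)
Step 2: By the root test, |a_n|^(1/n) = 15^(1/n) * 8 / (n^(7/n) * 4) -> 8/4 as n -> infinity (since 15^(1/n) -> 1 and n^(7/n) -> 1)
Step 3: R = 1/lim|a_n|^(1/n) = 4/8 = 1/2

1/2


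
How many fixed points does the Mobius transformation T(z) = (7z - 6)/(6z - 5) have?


Step 1: Fixed points satisfy T(z) = z
Step 2: 6z^2 - 12z + 6 = 0
Step 3: Discriminant = (-12)^2 - 4*6*6 = 0
Step 4: Number of fixed points = 1

1


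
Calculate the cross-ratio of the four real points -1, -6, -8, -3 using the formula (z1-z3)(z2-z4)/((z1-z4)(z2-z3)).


Step 1: (z1-z3)(z2-z4) = 7 * (-3) = -21
Step 2: (z1-z4)(z2-z3) = 2 * 2 = 4
Step 3: Cross-ratio = -21/4 = -21/4

-21/4


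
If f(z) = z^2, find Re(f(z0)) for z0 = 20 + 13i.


Step 1: z0 = 20 + 13i
Step 2: z0^2 = 20^2 - 13^2 + 520i
Step 3: real part = 400 - 169 = 231

231


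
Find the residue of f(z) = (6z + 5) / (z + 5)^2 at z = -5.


Step 1: Pole of order 2 at z = -5
Step 2: Res = lim d/dz [(z + 5)^2 * f(z)] as z -> -5
Step 3: (z + 5)^2 * f(z) = 6z + 5
Step 4: d/dz[6z + 5] = 6

6


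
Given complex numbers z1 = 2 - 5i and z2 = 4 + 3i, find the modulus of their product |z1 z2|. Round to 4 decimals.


Step 1: |z1| = sqrt(2^2 + (-5)^2) = sqrt(29)
Step 2: |z2| = sqrt(4^2 + 3^2) = sqrt(25)
Step 3: |z1*z2| = |z1|*|z2| = sqrt(29) * sqrt(25) = sqrt(29 * 25) = sqrt(725)
Step 4: = 26.9258

26.9258


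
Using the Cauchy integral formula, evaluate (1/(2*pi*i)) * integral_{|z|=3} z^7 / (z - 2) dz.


Step 1: f(z) = z^7, a = 2 is inside |z| = 3
Step 2: By Cauchy integral formula: (1/(2pi*i)) * integral = f(a)
Step 3: f(2) = 2^7 = 128

128


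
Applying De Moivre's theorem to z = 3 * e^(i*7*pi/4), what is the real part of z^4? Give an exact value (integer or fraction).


Step 1: By De Moivre's theorem, z^4 = 3^4 * e^(i*4*7*pi/4) = 81 * (cos(7*pi) + i*sin(7*pi))
Step 2: |z|^4 = 3^4 = 81
Step 3: Reduce the angle mod 2*pi: 7*pi - 6*pi = pi
Step 4: cos(pi) = -1
Step 5: Re(z^4) = 81 * (-1) = -81

-81


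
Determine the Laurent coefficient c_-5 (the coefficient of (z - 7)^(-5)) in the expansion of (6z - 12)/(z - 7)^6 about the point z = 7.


Step 1: Write the numerator in powers of (z - 7): 6z - 12 = 6(z - 7) + (6*7 - 12) = 6(z - 7) + 30
Step 2: Divide by (z - 7)^6: f(z) = 30(z - 7)^(-6) + 6(z - 7)^(-5)
Step 3: This finite sum is the Laurent series of f about z = 7.
Step 4: Coefficient of (z - 7)^(-5) = coefficient of (z - 7) in the re-centred numerator = 6

6


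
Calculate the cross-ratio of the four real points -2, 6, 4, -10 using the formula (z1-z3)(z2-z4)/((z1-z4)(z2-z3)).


Step 1: (z1-z3)(z2-z4) = (-6) * 16 = -96
Step 2: (z1-z4)(z2-z3) = 8 * 2 = 16
Step 3: Cross-ratio = -96/16 = -6

-6


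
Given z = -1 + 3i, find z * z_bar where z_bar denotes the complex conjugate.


Step 1: conj(z) = -1 - 3i
Step 2: z * conj(z) = (-1)^2 + 3^2
Step 3: = 1 + 9 = 10

10


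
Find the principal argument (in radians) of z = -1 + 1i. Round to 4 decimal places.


Step 1: z = -1 + 1i
Step 2: arg(z) = atan2(1, -1)
Step 3: arg(z) = 2.3562

2.3562


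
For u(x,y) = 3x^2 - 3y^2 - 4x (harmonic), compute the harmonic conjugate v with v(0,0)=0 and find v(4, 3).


Step 1: v_x = -u_y = 6y + 0
Step 2: v_y = u_x = 6x - 4
Step 3: v = 6xy - 4y + C
Step 4: v(0,0) = 0 => C = 0
Step 5: v(4, 3) = 60

60


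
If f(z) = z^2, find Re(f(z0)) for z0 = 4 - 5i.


Step 1: z0 = 4 - 5i
Step 2: z0^2 = 4^2 - (-5)^2 - 40i
Step 3: real part = 16 - 25 = -9

-9


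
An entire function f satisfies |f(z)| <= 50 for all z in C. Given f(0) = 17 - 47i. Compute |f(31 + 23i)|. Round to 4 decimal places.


Step 1: By Liouville's theorem, a bounded entire function is constant.
Step 2: f(z) = f(0) = 17 - 47i for all z.
Step 3: |f(w)| = |17 - 47i| = sqrt(289 + 2209)
Step 4: = 49.98

49.98


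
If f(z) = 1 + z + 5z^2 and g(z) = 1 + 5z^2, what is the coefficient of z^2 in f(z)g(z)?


Step 1: z^2 term in f*g comes from: (1)*(5z^2) + (z)*(0) + (5z^2)*(1)
Step 2: = 5 + 0 + 5
Step 3: = 10

10


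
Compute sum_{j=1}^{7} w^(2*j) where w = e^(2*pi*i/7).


Step 1: The sum sum_{j=1}^{n} w^(k*j) equals n if n | k, else 0.
Step 2: Here n = 7, k = 2
Step 3: Does n divide k? 7 | 2 -> False
Step 4: Sum = 0

0


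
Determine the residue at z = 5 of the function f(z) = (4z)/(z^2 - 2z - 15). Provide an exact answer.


Step 1: Q(z) = z^2 - 2z - 15 = (z - 5)(z + 3)
Step 2: Q'(z) = 2z - 2
Step 3: Q'(5) = 8, P(5) = 20
Step 4: Res = P(5)/Q'(5) = 20/8 = 5/2

5/2


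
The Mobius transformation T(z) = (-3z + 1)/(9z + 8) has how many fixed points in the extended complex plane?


Step 1: Fixed points satisfy T(z) = z
Step 2: 9z^2 + 11z - 1 = 0
Step 3: Discriminant = 11^2 - 4*9*(-1) = 157
Step 4: Number of fixed points = 2

2


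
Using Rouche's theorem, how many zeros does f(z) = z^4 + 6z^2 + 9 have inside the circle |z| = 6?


Step 1: On |z| = 6 the three terms have sizes |z^4| = 6^4 = 1296, |6z^2| = 6*6^2 = 216, |9| = 9
Step 2: The dominant term is g(z) = z^4; let h(z) = 6z^2 + 9 so f = g + h
Step 3: On |z| = 6: |g| = 1296 and |h| <= 216 + 9 = 225
Step 4: Since 1296 > 225, |h| < |g| on |z| = 6, so by Rouche f has the same number of zeros as g inside |z| < 6
Step 5: g(z) = z^4 has 4 zeros (all at the origin) inside |z| < 6. Answer = 4

4


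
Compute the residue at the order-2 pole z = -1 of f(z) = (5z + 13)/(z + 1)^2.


Step 1: Pole of order 2 at z = -1
Step 2: Res = lim d/dz [(z + 1)^2 * f(z)] as z -> -1
Step 3: (z + 1)^2 * f(z) = 5z + 13
Step 4: d/dz[5z + 13] = 5

5


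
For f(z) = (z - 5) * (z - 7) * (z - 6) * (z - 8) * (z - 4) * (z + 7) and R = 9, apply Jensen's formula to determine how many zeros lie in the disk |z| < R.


Jensen's formula: (1/2pi)*integral log|f(Re^it)|dt = log|f(0)| + sum_{|a_k|<R} log(R/|a_k|)
Step 1: f(0) = (-5) * (-7) * (-6) * (-8) * (-4) * 7 = -47040
Step 2: log|f(0)| = log|5| + log|7| + log|6| + log|8| + log|4| + log|-7| = 10.7588
Step 3: Zeros inside |z| < 9: 5, 7, 6, 8, 4, -7
Step 4: Jensen sum = log(9/5) + log(9/7) + log(9/6) + log(9/8) + log(9/4) + log(9/7) = 2.4246
Step 5: n(R) = number of terms in the Jensen sum = count of zeros inside |z| < 9 = 6

6


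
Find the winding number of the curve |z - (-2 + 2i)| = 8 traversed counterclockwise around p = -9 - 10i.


Step 1: Center c = (-2, 2), radius = 8
Step 2: |p - c|^2 = (-7)^2 + (-12)^2 = 193
Step 3: r^2 = 64
Step 4: |p-c| > r so winding number = 0

0


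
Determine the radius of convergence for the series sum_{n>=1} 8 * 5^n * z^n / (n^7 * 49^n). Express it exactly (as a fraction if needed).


Step 1: General term a_n = 8 * 5^n / (n^7 * 49^n)
Step 2: By the root test, |a_n|^(1/n) = 8^(1/n) * 5 / (n^(7/n) * 49) -> 5/49 as n -> infinity (since 8^(1/n) -> 1 and n^(7/n) -> 1)
Step 3: R = 1/lim|a_n|^(1/n) = 49/5

49/5


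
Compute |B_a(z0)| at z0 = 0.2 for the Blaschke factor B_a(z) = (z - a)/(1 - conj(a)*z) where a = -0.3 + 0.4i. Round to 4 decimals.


Step 1: Numerator z0 - a = 0.2 - (-0.3 + 0.4i) = 0.5 - 0.4i
Step 2: Denominator 1 - conj(a)*z0 = 1 - (-0.3 - 0.4i)*0.2 = 1.06 + 0.08i
Step 3: |z0 - a|^2 = 0.5^2 + (-0.4)^2 = 0.41; |1 - conj(a)*z0|^2 = 1.06^2 + 0.08^2 = 1.13
Step 4: |B_a(0.2)| = sqrt(0.41 / 1.13) = sqrt(0.362832)
Step 5: = 0.6024

0.6024


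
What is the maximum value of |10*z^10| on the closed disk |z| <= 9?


Step 1: On |z| = 9, |f(z)| = 10 * |z|^10 = 10 * 9^10
Step 2: By maximum modulus principle, maximum is on boundary.
Step 3: Maximum = 10 * 3486784401 = 34867844010

34867844010


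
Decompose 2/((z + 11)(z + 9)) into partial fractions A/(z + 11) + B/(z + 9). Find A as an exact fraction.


Step 1: Multiply both sides by (z + 11) and set z = -11
Step 2: A = 2 / (-11 + 9)
Step 3: A = 2 / (-2)
Step 4: A = -1

-1


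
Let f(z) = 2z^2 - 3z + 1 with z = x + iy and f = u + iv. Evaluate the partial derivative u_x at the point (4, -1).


Step 1: f(z) = 2(x+iy)^2 - 3(x+iy) + 1
Step 2: u = 2(x^2 - y^2) - 3x + 1
Step 3: u_x = 4x - 3
Step 4: At (4, -1): u_x = 16 - 3 = 13

13


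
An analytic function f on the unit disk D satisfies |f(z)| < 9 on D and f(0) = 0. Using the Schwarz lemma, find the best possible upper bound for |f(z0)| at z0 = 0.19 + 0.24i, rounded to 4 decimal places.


Step 1: g = f/9 maps D -> D with g(0) = 0, so by the Schwarz lemma |g(z)| <= |z|, i.e. |f(z)| <= 9|z|; this is sharp (f(z) = 9z).
Step 2: |z0|^2 = 0.19^2 + 0.24^2 = 0.0937
Step 3: |z0| = sqrt(0.0937) = 0.306105
Step 4: Best bound = 9 * |z0| = 9 * 0.306105 = 2.7549

2.7549


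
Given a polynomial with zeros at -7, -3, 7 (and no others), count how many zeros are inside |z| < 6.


Step 1: Check each root:
  z = -7: |-7| = 7 >= 6
  z = -3: |-3| = 3 < 6
  z = 7: |7| = 7 >= 6
Step 2: Count = 1

1


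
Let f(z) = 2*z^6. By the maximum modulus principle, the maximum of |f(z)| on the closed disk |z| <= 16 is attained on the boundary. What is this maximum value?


Step 1: On |z| = 16, |f(z)| = 2 * |z|^6 = 2 * 16^6
Step 2: By maximum modulus principle, maximum is on boundary.
Step 3: Maximum = 2 * 16777216 = 33554432

33554432


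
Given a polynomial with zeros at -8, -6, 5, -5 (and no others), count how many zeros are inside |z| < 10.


Step 1: Check each root:
  z = -8: |-8| = 8 < 10
  z = -6: |-6| = 6 < 10
  z = 5: |5| = 5 < 10
  z = -5: |-5| = 5 < 10
Step 2: Count = 4

4


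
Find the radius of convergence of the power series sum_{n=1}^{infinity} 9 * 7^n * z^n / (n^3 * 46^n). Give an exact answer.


Step 1: General term a_n = 9 * 7^n / (n^3 * 46^n)
Step 2: By the root test, |a_n|^(1/n) = 9^(1/n) * 7 / (n^(3/n) * 46) -> 7/46 as n -> infinity (since 9^(1/n) -> 1 and n^(3/n) -> 1)
Step 3: R = 1/lim|a_n|^(1/n) = 46/7

46/7


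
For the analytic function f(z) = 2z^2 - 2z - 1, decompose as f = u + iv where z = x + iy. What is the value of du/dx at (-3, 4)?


Step 1: f(z) = 2(x+iy)^2 - 2(x+iy) - 1
Step 2: u = 2(x^2 - y^2) - 2x - 1
Step 3: u_x = 4x - 2
Step 4: At (-3, 4): u_x = -12 - 2 = -14

-14


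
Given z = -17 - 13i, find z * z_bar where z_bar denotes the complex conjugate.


Step 1: conj(z) = -17 + 13i
Step 2: z * conj(z) = (-17)^2 + (-13)^2
Step 3: = 289 + 169 = 458

458


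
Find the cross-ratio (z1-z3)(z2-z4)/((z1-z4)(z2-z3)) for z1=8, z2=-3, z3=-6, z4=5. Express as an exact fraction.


Step 1: (z1-z3)(z2-z4) = 14 * (-8) = -112
Step 2: (z1-z4)(z2-z3) = 3 * 3 = 9
Step 3: Cross-ratio = -112/9 = -112/9

-112/9


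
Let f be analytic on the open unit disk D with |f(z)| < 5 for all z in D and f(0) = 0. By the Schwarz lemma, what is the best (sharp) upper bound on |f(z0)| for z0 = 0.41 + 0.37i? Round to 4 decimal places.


Step 1: g = f/5 maps D -> D with g(0) = 0, so by the Schwarz lemma |g(z)| <= |z|, i.e. |f(z)| <= 5|z|; this is sharp (f(z) = 5z).
Step 2: |z0|^2 = 0.41^2 + 0.37^2 = 0.305
Step 3: |z0| = sqrt(0.305) = 0.552268
Step 4: Best bound = 5 * |z0| = 5 * 0.552268 = 2.7613

2.7613


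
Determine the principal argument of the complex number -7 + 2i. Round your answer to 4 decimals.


Step 1: z = -7 + 2i
Step 2: arg(z) = atan2(2, -7)
Step 3: arg(z) = 2.8633

2.8633


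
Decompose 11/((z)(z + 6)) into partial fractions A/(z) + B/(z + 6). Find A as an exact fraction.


Step 1: Multiply both sides by (z) and set z = 0
Step 2: A = 11 / (0 + 6)
Step 3: A = 11 / 6
Step 4: A = 11/6

11/6


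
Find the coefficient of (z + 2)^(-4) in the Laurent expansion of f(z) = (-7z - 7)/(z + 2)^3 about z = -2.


Step 1: Write the numerator in powers of (z + 2): -7z - 7 = -7(z + 2) + (-7*(-2) - 7) = -7(z + 2) + 7
Step 2: Divide by (z + 2)^3: f(z) = 7(z + 2)^(-3) - 7(z + 2)^(-2)
Step 3: This finite sum is the Laurent series of f about z = -2.
Step 4: Only the powers -3 and -2 appear, so the coefficient of (z + 2)^(-4) = 0

0


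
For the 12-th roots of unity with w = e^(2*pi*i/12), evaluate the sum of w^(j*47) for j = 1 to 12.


Step 1: The sum sum_{j=1}^{n} w^(k*j) equals n if n | k, else 0.
Step 2: Here n = 12, k = 47
Step 3: Does n divide k? 12 | 47 -> False
Step 4: Sum = 0

0


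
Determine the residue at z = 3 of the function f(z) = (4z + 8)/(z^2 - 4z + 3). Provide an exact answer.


Step 1: Q(z) = z^2 - 4z + 3 = (z - 3)(z - 1)
Step 2: Q'(z) = 2z - 4
Step 3: Q'(3) = 2, P(3) = 20
Step 4: Res = P(3)/Q'(3) = 20/2 = 10

10


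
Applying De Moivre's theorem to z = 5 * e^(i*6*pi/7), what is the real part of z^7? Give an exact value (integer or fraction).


Step 1: By De Moivre's theorem, z^7 = 5^7 * e^(i*7*6*pi/7) = 78125 * (cos(6*pi) + i*sin(6*pi))
Step 2: |z|^7 = 5^7 = 78125
Step 3: Reduce the angle mod 2*pi: 6*pi - 6*pi = 0
Step 4: cos(0) = 1
Step 5: Re(z^7) = 78125 * 1 = 78125

78125


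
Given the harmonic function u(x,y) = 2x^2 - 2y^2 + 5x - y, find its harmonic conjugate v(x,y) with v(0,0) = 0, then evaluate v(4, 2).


Step 1: v_x = -u_y = 4y + 1
Step 2: v_y = u_x = 4x + 5
Step 3: v = 4xy + x + 5y + C
Step 4: v(0,0) = 0 => C = 0
Step 5: v(4, 2) = 46

46


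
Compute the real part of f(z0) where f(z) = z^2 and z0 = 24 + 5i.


Step 1: z0 = 24 + 5i
Step 2: z0^2 = 24^2 - 5^2 + 240i
Step 3: real part = 576 - 25 = 551

551


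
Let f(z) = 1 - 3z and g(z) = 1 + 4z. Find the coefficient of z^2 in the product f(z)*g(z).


Step 1: z^2 term in f*g comes from: (1)*(0) + (-3z)*(4z) + (0)*(1)
Step 2: = 0 - 12 + 0
Step 3: = -12

-12


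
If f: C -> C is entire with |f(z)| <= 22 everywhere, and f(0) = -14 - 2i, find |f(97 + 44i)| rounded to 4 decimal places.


Step 1: By Liouville's theorem, a bounded entire function is constant.
Step 2: f(z) = f(0) = -14 - 2i for all z.
Step 3: |f(w)| = |-14 - 2i| = sqrt(196 + 4)
Step 4: = 14.1421

14.1421


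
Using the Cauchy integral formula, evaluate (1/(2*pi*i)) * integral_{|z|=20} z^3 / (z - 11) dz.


Step 1: f(z) = z^3, a = 11 is inside |z| = 20
Step 2: By Cauchy integral formula: (1/(2pi*i)) * integral = f(a)
Step 3: f(11) = 11^3 = 1331

1331


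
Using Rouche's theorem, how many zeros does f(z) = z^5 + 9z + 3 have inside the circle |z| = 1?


Step 1: On |z| = 1 the three terms have sizes |z^5| = 1^5 = 1, |9z| = 9*1 = 9, |3| = 3
Step 2: The dominant term is g(z) = 9z; let h(z) = z^5 + 3 so f = g + h
Step 3: On |z| = 1: |g| = 9 and |h| <= 1 + 3 = 4
Step 4: Since 9 > 4, |h| < |g| on |z| = 1, so by Rouche f has the same number of zeros as g inside |z| < 1
Step 5: g(z) = 9z has 1 zero (at the origin, multiplicity 1) inside |z| < 1. Answer = 1

1


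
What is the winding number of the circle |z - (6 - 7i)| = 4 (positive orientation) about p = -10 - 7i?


Step 1: Center c = (6, -7), radius = 4
Step 2: |p - c|^2 = (-16)^2 + 0^2 = 256
Step 3: r^2 = 16
Step 4: |p-c| > r so winding number = 0

0


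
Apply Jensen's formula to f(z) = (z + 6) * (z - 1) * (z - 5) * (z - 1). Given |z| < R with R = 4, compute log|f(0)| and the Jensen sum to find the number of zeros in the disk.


Jensen's formula: (1/2pi)*integral log|f(Re^it)|dt = log|f(0)| + sum_{|a_k|<R} log(R/|a_k|)
Step 1: f(0) = 6 * (-1) * (-5) * (-1) = -30
Step 2: log|f(0)| = log|-6| + log|1| + log|5| + log|1| = 3.4012
Step 3: Zeros inside |z| < 4: 1, 1
Step 4: Jensen sum = log(4/1) + log(4/1) = 2.7726
Step 5: n(R) = number of terms in the Jensen sum = count of zeros inside |z| < 4 = 2

2


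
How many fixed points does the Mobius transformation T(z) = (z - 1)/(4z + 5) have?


Step 1: Fixed points satisfy T(z) = z
Step 2: 4z^2 + 4z + 1 = 0
Step 3: Discriminant = 4^2 - 4*4*1 = 0
Step 4: Number of fixed points = 1

1


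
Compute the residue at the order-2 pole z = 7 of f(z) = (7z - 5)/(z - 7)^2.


Step 1: Pole of order 2 at z = 7
Step 2: Res = lim d/dz [(z - 7)^2 * f(z)] as z -> 7
Step 3: (z - 7)^2 * f(z) = 7z - 5
Step 4: d/dz[7z - 5] = 7

7


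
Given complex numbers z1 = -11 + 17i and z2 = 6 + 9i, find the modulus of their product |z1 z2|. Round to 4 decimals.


Step 1: |z1| = sqrt((-11)^2 + 17^2) = sqrt(410)
Step 2: |z2| = sqrt(6^2 + 9^2) = sqrt(117)
Step 3: |z1*z2| = |z1|*|z2| = sqrt(410) * sqrt(117) = sqrt(410 * 117) = sqrt(47970)
Step 4: = 219.0205

219.0205


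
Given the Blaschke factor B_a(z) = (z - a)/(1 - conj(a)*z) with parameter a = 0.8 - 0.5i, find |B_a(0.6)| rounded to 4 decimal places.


Step 1: Numerator z0 - a = 0.6 - (0.8 - 0.5i) = -0.2 + 0.5i
Step 2: Denominator 1 - conj(a)*z0 = 1 - (0.8 + 0.5i)*0.6 = 0.52 - 0.3i
Step 3: |z0 - a|^2 = (-0.2)^2 + 0.5^2 = 0.29; |1 - conj(a)*z0|^2 = 0.52^2 + (-0.3)^2 = 0.3604
Step 4: |B_a(0.6)| = sqrt(0.29 / 0.3604) = sqrt(0.804661)
Step 5: = 0.897

0.897
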